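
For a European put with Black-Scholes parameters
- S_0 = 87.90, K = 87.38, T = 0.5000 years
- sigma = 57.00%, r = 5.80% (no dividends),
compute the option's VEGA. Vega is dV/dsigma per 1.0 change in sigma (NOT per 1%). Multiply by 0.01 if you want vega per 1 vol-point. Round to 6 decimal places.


d1 = 0.2881978211; d2 = -0.1148530442
phi(d1) = 0.3827139157; exp(-qT) = 1.0000000000; exp(-rT) = 0.9714164645
Vega = S * exp(-qT) * phi(d1) * sqrt(T) = 87.9000 * 1.0000000000 * 0.3827139157 * 0.7071067812 = 23.787463

Answer: Vega = 23.787463


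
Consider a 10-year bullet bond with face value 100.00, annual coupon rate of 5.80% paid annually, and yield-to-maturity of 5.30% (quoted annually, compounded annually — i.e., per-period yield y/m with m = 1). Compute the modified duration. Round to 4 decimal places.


Answer: Modified duration = 7.5082

Derivation:
Coupon per period c = face * coupon_rate / m = 5.800000
Periods per year m = 1; per-period yield y/m = 0.053000
Number of cashflows N = 10
Cashflows (t years, CF_t, discount factor 1/(1+y/m)^(m*t), PV):
  t = 1.0000: CF_t = 5.800000, DF = 0.949668, PV = 5.508072
  t = 2.0000: CF_t = 5.800000, DF = 0.901869, PV = 5.230838
  t = 3.0000: CF_t = 5.800000, DF = 0.856475, PV = 4.967557
  t = 4.0000: CF_t = 5.800000, DF = 0.813367, PV = 4.717528
  t = 5.0000: CF_t = 5.800000, DF = 0.772428, PV = 4.480084
  t = 6.0000: CF_t = 5.800000, DF = 0.733550, PV = 4.254591
  t = 7.0000: CF_t = 5.800000, DF = 0.696629, PV = 4.040447
  t = 8.0000: CF_t = 5.800000, DF = 0.661566, PV = 3.837082
  t = 9.0000: CF_t = 5.800000, DF = 0.628268, PV = 3.643952
  t = 10.0000: CF_t = 105.800000, DF = 0.596645, PV = 63.125082
Price P = sum_t PV_t = 103.805232
First compute Macaulay numerator sum_t t * PV_t:
  t * PV_t at t = 1.0000: 5.508072
  t * PV_t at t = 2.0000: 10.461676
  t * PV_t at t = 3.0000: 14.902672
  t * PV_t at t = 4.0000: 18.870113
  t * PV_t at t = 5.0000: 22.400419
  t * PV_t at t = 6.0000: 25.527543
  t * PV_t at t = 7.0000: 28.283128
  t * PV_t at t = 8.0000: 30.696652
  t * PV_t at t = 9.0000: 32.795568
  t * PV_t at t = 10.0000: 631.250821
Macaulay duration D = 820.696663 / 103.805232 = 7.906120
Modified duration = D / (1 + y/m) = 7.906120 / (1 + 0.053000) = 7.508187


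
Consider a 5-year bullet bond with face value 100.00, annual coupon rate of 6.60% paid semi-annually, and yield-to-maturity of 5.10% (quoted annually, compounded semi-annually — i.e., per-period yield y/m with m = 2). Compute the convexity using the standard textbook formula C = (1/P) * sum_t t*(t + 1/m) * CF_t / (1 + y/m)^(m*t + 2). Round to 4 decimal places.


Answer: Convexity = 21.7484

Derivation:
Coupon per period c = face * coupon_rate / m = 3.300000
Periods per year m = 2; per-period yield y/m = 0.025500
Number of cashflows N = 10
Cashflows (t years, CF_t, discount factor 1/(1+y/m)^(m*t), PV):
  t = 0.5000: CF_t = 3.300000, DF = 0.975134, PV = 3.217942
  t = 1.0000: CF_t = 3.300000, DF = 0.950886, PV = 3.137925
  t = 1.5000: CF_t = 3.300000, DF = 0.927242, PV = 3.059898
  t = 2.0000: CF_t = 3.300000, DF = 0.904185, PV = 2.983811
  t = 2.5000: CF_t = 3.300000, DF = 0.881702, PV = 2.909616
  t = 3.0000: CF_t = 3.300000, DF = 0.859777, PV = 2.837265
  t = 3.5000: CF_t = 3.300000, DF = 0.838398, PV = 2.766714
  t = 4.0000: CF_t = 3.300000, DF = 0.817551, PV = 2.697917
  t = 4.5000: CF_t = 3.300000, DF = 0.797222, PV = 2.630831
  t = 5.0000: CF_t = 103.300000, DF = 0.777398, PV = 80.305201
Price P = sum_t PV_t = 106.547121
Convexity numerator sum_t t*(t + 1/m) * CF_t / (1+y/m)^(m*t + 2):
  t = 0.5000: term = 1.529949
  t = 1.0000: term = 4.475716
  t = 1.5000: term = 8.728847
  t = 2.0000: term = 14.186327
  t = 2.5000: term = 20.750356
  t = 3.0000: term = 28.328131
  t = 3.5000: term = 36.831635
  t = 4.0000: term = 46.177434
  t = 4.5000: term = 56.286487
  t = 5.0000: term = 2099.931068
Convexity = (1/P) * sum = 2317.225950 / 106.547121 = 21.748368


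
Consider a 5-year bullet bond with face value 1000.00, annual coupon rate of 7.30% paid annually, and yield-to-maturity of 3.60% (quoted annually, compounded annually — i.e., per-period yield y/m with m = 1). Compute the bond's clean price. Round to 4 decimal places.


Answer: Price = 1166.5849

Derivation:
Coupon per period c = face * coupon_rate / m = 73.000000
Periods per year m = 1; per-period yield y/m = 0.036000
Number of cashflows N = 5
Cashflows (t years, CF_t, discount factor 1/(1+y/m)^(m*t), PV):
  t = 1.0000: CF_t = 73.000000, DF = 0.965251, PV = 70.463320
  t = 2.0000: CF_t = 73.000000, DF = 0.931709, PV = 68.014788
  t = 3.0000: CF_t = 73.000000, DF = 0.899333, PV = 65.651340
  t = 4.0000: CF_t = 73.000000, DF = 0.868082, PV = 63.370019
  t = 5.0000: CF_t = 1073.000000, DF = 0.837917, PV = 899.085399
Price P = sum_t PV_t = 1166.584867


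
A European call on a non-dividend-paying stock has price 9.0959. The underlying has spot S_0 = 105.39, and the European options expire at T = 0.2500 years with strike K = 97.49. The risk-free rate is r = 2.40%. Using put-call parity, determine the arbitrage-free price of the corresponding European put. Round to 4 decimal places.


Answer: Put price = 0.6127

Derivation:
Put-call parity: C - P = S_0 * exp(-qT) - K * exp(-rT).
S_0 * exp(-qT) = 105.3900 * 1.00000000 = 105.39000000
K * exp(-rT) = 97.4900 * 0.99401796 = 96.90681132
P = C - S*exp(-qT) + K*exp(-rT)
P = 9.0959 - 105.39000000 + 96.90681132 = 0.6127


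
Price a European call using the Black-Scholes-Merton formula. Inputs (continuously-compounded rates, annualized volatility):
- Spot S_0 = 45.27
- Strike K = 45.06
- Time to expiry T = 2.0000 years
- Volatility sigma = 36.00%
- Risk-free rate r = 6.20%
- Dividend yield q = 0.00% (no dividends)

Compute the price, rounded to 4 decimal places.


d1 = (ln(S/K) + (r - q + 0.5*sigma^2) * T) / (sigma * sqrt(T)) = 0.50725017
d2 = d1 - sigma * sqrt(T) = -0.00186671
exp(-rT) = 0.88337984; exp(-qT) = 1.00000000
C = S_0 * exp(-qT) * N(d1) - K * exp(-rT) * N(d2)
N(d1) = 0.69401035; N(d2) = 0.49925529
C = 45.2700 * 1.00000000 * 0.69401035 - 45.0600 * 0.88337984 * 0.49925529 = 11.5449

Answer: Price = 11.5449


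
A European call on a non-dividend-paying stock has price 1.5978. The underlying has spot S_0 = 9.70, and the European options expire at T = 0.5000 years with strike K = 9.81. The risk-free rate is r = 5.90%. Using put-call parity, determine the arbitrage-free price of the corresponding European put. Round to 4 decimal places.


Put-call parity: C - P = S_0 * exp(-qT) - K * exp(-rT).
S_0 * exp(-qT) = 9.7000 * 1.00000000 = 9.70000000
K * exp(-rT) = 9.8100 * 0.97093088 = 9.52483191
P = C - S*exp(-qT) + K*exp(-rT)
P = 1.5978 - 9.70000000 + 9.52483191 = 1.4226

Answer: Put price = 1.4226


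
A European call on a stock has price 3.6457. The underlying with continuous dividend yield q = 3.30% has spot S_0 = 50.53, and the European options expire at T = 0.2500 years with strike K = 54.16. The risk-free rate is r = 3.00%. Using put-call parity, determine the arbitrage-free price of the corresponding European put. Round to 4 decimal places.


Put-call parity: C - P = S_0 * exp(-qT) - K * exp(-rT).
S_0 * exp(-qT) = 50.5300 * 0.99178394 = 50.11484238
K * exp(-rT) = 54.1600 * 0.99252805 = 53.75531945
P = C - S*exp(-qT) + K*exp(-rT)
P = 3.6457 - 50.11484238 + 53.75531945 = 7.2862

Answer: Put price = 7.2862


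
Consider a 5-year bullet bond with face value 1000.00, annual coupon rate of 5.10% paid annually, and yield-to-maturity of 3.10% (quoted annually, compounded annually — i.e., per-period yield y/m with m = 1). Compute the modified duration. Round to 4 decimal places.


Coupon per period c = face * coupon_rate / m = 51.000000
Periods per year m = 1; per-period yield y/m = 0.031000
Number of cashflows N = 5
Cashflows (t years, CF_t, discount factor 1/(1+y/m)^(m*t), PV):
  t = 1.0000: CF_t = 51.000000, DF = 0.969932, PV = 49.466537
  t = 2.0000: CF_t = 51.000000, DF = 0.940768, PV = 47.979183
  t = 3.0000: CF_t = 51.000000, DF = 0.912481, PV = 46.536550
  t = 4.0000: CF_t = 51.000000, DF = 0.885045, PV = 45.137294
  t = 5.0000: CF_t = 1051.000000, DF = 0.858434, PV = 902.213642
Price P = sum_t PV_t = 1091.333205
First compute Macaulay numerator sum_t t * PV_t:
  t * PV_t at t = 1.0000: 49.466537
  t * PV_t at t = 2.0000: 95.958365
  t * PV_t at t = 3.0000: 139.609649
  t * PV_t at t = 4.0000: 180.549174
  t * PV_t at t = 5.0000: 4511.068210
Macaulay duration D = 4976.651936 / 1091.333205 = 4.560158
Modified duration = D / (1 + y/m) = 4.560158 / (1 + 0.031000) = 4.423044

Answer: Modified duration = 4.4230


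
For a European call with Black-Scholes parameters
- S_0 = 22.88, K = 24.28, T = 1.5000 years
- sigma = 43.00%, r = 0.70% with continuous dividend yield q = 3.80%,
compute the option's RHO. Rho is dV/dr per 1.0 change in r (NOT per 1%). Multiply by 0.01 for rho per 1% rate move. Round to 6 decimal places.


d1 = 0.0622534976; d2 = -0.4643867971
phi(d1) = 0.3981699789; exp(-qT) = 0.9445940694; exp(-rT) = 0.9895549326
N(d2) = 0.3211853238
Rho = K*T*exp(-rT)*N(d2) = 24.2800 * 1.5000 * 0.9895549326 * 0.3211853238 = 11.575388

Answer: Rho = 11.575388


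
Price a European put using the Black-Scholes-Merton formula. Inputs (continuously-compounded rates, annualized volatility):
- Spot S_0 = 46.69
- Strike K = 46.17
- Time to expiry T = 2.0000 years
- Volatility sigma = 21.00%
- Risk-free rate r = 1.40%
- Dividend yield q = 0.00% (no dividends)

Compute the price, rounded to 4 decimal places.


d1 = (ln(S/K) + (r - q + 0.5*sigma^2) * T) / (sigma * sqrt(T)) = 0.28048492
d2 = d1 - sigma * sqrt(T) = -0.01649992
exp(-rT) = 0.97238837; exp(-qT) = 1.00000000
P = K * exp(-rT) * N(-d2) - S_0 * exp(-qT) * N(-d1)
N(-d1) = 0.38955275; N(-d2) = 0.50658222
P = 46.1700 * 0.97238837 * 0.50658222 - 46.6900 * 1.00000000 * 0.38955275 = 4.5549

Answer: Price = 4.5549


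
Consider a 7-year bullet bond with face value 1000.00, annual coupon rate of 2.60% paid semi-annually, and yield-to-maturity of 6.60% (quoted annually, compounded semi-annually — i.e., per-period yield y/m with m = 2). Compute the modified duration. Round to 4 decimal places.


Answer: Modified duration = 6.1479

Derivation:
Coupon per period c = face * coupon_rate / m = 13.000000
Periods per year m = 2; per-period yield y/m = 0.033000
Number of cashflows N = 14
Cashflows (t years, CF_t, discount factor 1/(1+y/m)^(m*t), PV):
  t = 0.5000: CF_t = 13.000000, DF = 0.968054, PV = 12.584705
  t = 1.0000: CF_t = 13.000000, DF = 0.937129, PV = 12.182676
  t = 1.5000: CF_t = 13.000000, DF = 0.907192, PV = 11.793491
  t = 2.0000: CF_t = 13.000000, DF = 0.878211, PV = 11.416739
  t = 2.5000: CF_t = 13.000000, DF = 0.850156, PV = 11.052022
  t = 3.0000: CF_t = 13.000000, DF = 0.822997, PV = 10.698957
  t = 3.5000: CF_t = 13.000000, DF = 0.796705, PV = 10.357170
  t = 4.0000: CF_t = 13.000000, DF = 0.771254, PV = 10.026302
  t = 4.5000: CF_t = 13.000000, DF = 0.746616, PV = 9.706004
  t = 5.0000: CF_t = 13.000000, DF = 0.722764, PV = 9.395938
  t = 5.5000: CF_t = 13.000000, DF = 0.699675, PV = 9.095777
  t = 6.0000: CF_t = 13.000000, DF = 0.677323, PV = 8.805205
  t = 6.5000: CF_t = 13.000000, DF = 0.655686, PV = 8.523916
  t = 7.0000: CF_t = 1013.000000, DF = 0.634739, PV = 642.991074
Price P = sum_t PV_t = 778.629976
First compute Macaulay numerator sum_t t * PV_t:
  t * PV_t at t = 0.5000: 6.292352
  t * PV_t at t = 1.0000: 12.182676
  t * PV_t at t = 1.5000: 17.690237
  t * PV_t at t = 2.0000: 22.833478
  t * PV_t at t = 2.5000: 27.630055
  t * PV_t at t = 3.0000: 32.096870
  t * PV_t at t = 3.5000: 36.250095
  t * PV_t at t = 4.0000: 40.105208
  t * PV_t at t = 4.5000: 43.677017
  t * PV_t at t = 5.0000: 46.979689
  t * PV_t at t = 5.5000: 50.026775
  t * PV_t at t = 6.0000: 52.831233
  t * PV_t at t = 6.5000: 55.405455
  t * PV_t at t = 7.0000: 4500.937518
Macaulay duration D = 4944.938658 / 778.629976 = 6.350820
Modified duration = D / (1 + y/m) = 6.350820 / (1 + 0.033000) = 6.147938


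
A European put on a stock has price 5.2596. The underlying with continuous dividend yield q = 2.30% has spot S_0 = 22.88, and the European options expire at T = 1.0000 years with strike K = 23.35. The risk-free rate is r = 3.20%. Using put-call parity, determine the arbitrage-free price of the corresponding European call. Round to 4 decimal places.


Answer: Call price = 5.0047

Derivation:
Put-call parity: C - P = S_0 * exp(-qT) - K * exp(-rT).
S_0 * exp(-qT) = 22.8800 * 0.97726248 = 22.35976563
K * exp(-rT) = 23.3500 * 0.96850658 = 22.61462869
C = P + S*exp(-qT) - K*exp(-rT)
C = 5.2596 + 22.35976563 - 22.61462869 = 5.0047


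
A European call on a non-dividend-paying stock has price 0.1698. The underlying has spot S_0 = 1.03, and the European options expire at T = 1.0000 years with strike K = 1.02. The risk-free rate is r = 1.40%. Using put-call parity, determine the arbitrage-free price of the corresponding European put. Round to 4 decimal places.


Put-call parity: C - P = S_0 * exp(-qT) - K * exp(-rT).
S_0 * exp(-qT) = 1.0300 * 1.00000000 = 1.03000000
K * exp(-rT) = 1.0200 * 0.98609754 = 1.00581950
P = C - S*exp(-qT) + K*exp(-rT)
P = 0.1698 - 1.03000000 + 1.00581950 = 0.1456

Answer: Put price = 0.1456


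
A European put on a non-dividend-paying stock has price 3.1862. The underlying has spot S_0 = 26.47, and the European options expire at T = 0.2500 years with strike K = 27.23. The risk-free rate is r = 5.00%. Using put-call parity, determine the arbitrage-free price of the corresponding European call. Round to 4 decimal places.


Put-call parity: C - P = S_0 * exp(-qT) - K * exp(-rT).
S_0 * exp(-qT) = 26.4700 * 1.00000000 = 26.47000000
K * exp(-rT) = 27.2300 * 0.98757780 = 26.89174351
C = P + S*exp(-qT) - K*exp(-rT)
C = 3.1862 + 26.47000000 - 26.89174351 = 2.7645

Answer: Call price = 2.7645


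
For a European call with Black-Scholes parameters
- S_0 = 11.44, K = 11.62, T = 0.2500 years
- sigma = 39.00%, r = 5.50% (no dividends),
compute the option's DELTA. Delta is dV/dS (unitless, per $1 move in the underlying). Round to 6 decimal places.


d1 = 0.0879524848; d2 = -0.1070475152
phi(d1) = 0.3974022238; exp(-qT) = 1.0000000000; exp(-rT) = 0.9863440995
N(d1) = 0.5350427793
Delta = exp(-qT) * N(d1) = 1.0000000000 * 0.5350427793 = 0.535043

Answer: Delta = 0.535043


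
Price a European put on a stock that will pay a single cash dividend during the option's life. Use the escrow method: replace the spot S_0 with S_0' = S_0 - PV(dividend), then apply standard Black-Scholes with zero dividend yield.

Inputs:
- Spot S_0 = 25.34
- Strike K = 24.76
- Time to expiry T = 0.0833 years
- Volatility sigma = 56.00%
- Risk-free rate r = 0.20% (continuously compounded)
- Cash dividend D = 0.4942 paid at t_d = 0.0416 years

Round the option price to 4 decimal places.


PV(D) = D * exp(-r * t_d) = 0.4942 * 0.99991680 = 0.49415888
S_0' = S_0 - PV(D) = 25.3400 - 0.49415888 = 24.84584112
d1 = (ln(S_0'/K) + (r + sigma^2/2)*T) / (sigma*sqrt(T)) = 0.10325689
d2 = d1 - sigma*sqrt(T) = -0.05836885
exp(-rT) = 0.99983341
N(-d1) = 0.45887955; N(-d2) = 0.52327259
P = K * exp(-rT) * N(-d2) - S_0' * N(-d1) = 24.7600 * 0.99983341 * 0.52327259 - 24.84584112 * 0.45887955 = 1.5528

Answer: Price = 1.5528


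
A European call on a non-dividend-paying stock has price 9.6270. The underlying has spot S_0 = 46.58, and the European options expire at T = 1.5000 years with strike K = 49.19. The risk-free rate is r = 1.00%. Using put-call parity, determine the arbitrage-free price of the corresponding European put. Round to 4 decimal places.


Put-call parity: C - P = S_0 * exp(-qT) - K * exp(-rT).
S_0 * exp(-qT) = 46.5800 * 1.00000000 = 46.58000000
K * exp(-rT) = 49.1900 * 0.98511194 = 48.45765631
P = C - S*exp(-qT) + K*exp(-rT)
P = 9.6270 - 46.58000000 + 48.45765631 = 11.5047

Answer: Put price = 11.5047


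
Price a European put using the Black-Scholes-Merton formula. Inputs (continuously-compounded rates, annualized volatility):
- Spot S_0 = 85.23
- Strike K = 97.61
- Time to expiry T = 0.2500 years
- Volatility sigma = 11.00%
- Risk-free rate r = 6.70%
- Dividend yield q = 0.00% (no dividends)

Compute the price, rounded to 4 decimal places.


d1 = (ln(S/K) + (r - q + 0.5*sigma^2) * T) / (sigma * sqrt(T)) = -2.13389023
d2 = d1 - sigma * sqrt(T) = -2.18889023
exp(-rT) = 0.98338950; exp(-qT) = 1.00000000
P = K * exp(-rT) * N(-d2) - S_0 * exp(-qT) * N(-d1)
N(-d1) = 0.98357412; N(-d2) = 0.98569759
P = 97.6100 * 0.98338950 * 0.98569759 - 85.2300 * 1.00000000 * 0.98357412 = 10.7858

Answer: Price = 10.7858


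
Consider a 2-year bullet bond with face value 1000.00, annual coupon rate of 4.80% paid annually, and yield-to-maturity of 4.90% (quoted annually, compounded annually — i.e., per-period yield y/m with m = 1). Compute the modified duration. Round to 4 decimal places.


Coupon per period c = face * coupon_rate / m = 48.000000
Periods per year m = 1; per-period yield y/m = 0.049000
Number of cashflows N = 2
Cashflows (t years, CF_t, discount factor 1/(1+y/m)^(m*t), PV):
  t = 1.0000: CF_t = 48.000000, DF = 0.953289, PV = 45.757865
  t = 2.0000: CF_t = 1048.000000, DF = 0.908760, PV = 952.380087
Price P = sum_t PV_t = 998.137952
First compute Macaulay numerator sum_t t * PV_t:
  t * PV_t at t = 1.0000: 45.757865
  t * PV_t at t = 2.0000: 1904.760174
Macaulay duration D = 1950.518038 / 998.137952 = 1.954157
Modified duration = D / (1 + y/m) = 1.954157 / (1 + 0.049000) = 1.862876

Answer: Modified duration = 1.8629


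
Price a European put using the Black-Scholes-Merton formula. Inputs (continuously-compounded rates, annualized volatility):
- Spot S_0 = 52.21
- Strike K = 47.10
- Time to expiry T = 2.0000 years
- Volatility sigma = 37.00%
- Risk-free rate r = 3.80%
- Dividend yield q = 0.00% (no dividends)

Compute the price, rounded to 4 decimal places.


d1 = (ln(S/K) + (r - q + 0.5*sigma^2) * T) / (sigma * sqrt(T)) = 0.60371830
d2 = d1 - sigma * sqrt(T) = 0.08045928
exp(-rT) = 0.92681621; exp(-qT) = 1.00000000
P = K * exp(-rT) * N(-d2) - S_0 * exp(-qT) * N(-d1)
N(-d1) = 0.27301547; N(-d2) = 0.46793599
P = 47.1000 * 0.92681621 * 0.46793599 - 52.2100 * 1.00000000 * 0.27301547 = 6.1727

Answer: Price = 6.1727


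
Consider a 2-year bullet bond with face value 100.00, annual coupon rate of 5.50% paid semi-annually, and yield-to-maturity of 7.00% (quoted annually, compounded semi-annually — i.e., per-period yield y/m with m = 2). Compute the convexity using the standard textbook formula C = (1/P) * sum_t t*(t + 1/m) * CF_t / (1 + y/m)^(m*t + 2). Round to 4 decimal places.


Coupon per period c = face * coupon_rate / m = 2.750000
Periods per year m = 2; per-period yield y/m = 0.035000
Number of cashflows N = 4
Cashflows (t years, CF_t, discount factor 1/(1+y/m)^(m*t), PV):
  t = 0.5000: CF_t = 2.750000, DF = 0.966184, PV = 2.657005
  t = 1.0000: CF_t = 2.750000, DF = 0.933511, PV = 2.567154
  t = 1.5000: CF_t = 2.750000, DF = 0.901943, PV = 2.480342
  t = 2.0000: CF_t = 102.750000, DF = 0.871442, PV = 89.540689
Price P = sum_t PV_t = 97.245191
Convexity numerator sum_t t*(t + 1/m) * CF_t / (1+y/m)^(m*t + 2):
  t = 0.5000: term = 1.240171
  t = 1.0000: term = 3.594699
  t = 1.5000: term = 6.946279
  t = 2.0000: term = 417.935956
Convexity = (1/P) * sum = 429.717105 / 97.245191 = 4.418903

Answer: Convexity = 4.4189


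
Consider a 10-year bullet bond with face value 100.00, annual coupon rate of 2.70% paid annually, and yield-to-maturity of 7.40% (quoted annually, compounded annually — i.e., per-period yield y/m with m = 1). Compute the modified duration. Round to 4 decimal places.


Coupon per period c = face * coupon_rate / m = 2.700000
Periods per year m = 1; per-period yield y/m = 0.074000
Number of cashflows N = 10
Cashflows (t years, CF_t, discount factor 1/(1+y/m)^(m*t), PV):
  t = 1.0000: CF_t = 2.700000, DF = 0.931099, PV = 2.513966
  t = 2.0000: CF_t = 2.700000, DF = 0.866945, PV = 2.340751
  t = 3.0000: CF_t = 2.700000, DF = 0.807211, PV = 2.179470
  t = 4.0000: CF_t = 2.700000, DF = 0.751593, PV = 2.029302
  t = 5.0000: CF_t = 2.700000, DF = 0.699808, PV = 1.889480
  t = 6.0000: CF_t = 2.700000, DF = 0.651590, PV = 1.759293
  t = 7.0000: CF_t = 2.700000, DF = 0.606694, PV = 1.638075
  t = 8.0000: CF_t = 2.700000, DF = 0.564892, PV = 1.525210
  t = 9.0000: CF_t = 2.700000, DF = 0.525971, PV = 1.420121
  t = 10.0000: CF_t = 102.700000, DF = 0.489731, PV = 50.295326
Price P = sum_t PV_t = 67.590994
First compute Macaulay numerator sum_t t * PV_t:
  t * PV_t at t = 1.0000: 2.513966
  t * PV_t at t = 2.0000: 4.681502
  t * PV_t at t = 3.0000: 6.538410
  t * PV_t at t = 4.0000: 8.117207
  t * PV_t at t = 5.0000: 9.447401
  t * PV_t at t = 6.0000: 10.555756
  t * PV_t at t = 7.0000: 11.466525
  t * PV_t at t = 8.0000: 12.201676
  t * PV_t at t = 9.0000: 12.781086
  t * PV_t at t = 10.0000: 502.953263
Macaulay duration D = 581.256793 / 67.590994 = 8.599619
Modified duration = D / (1 + y/m) = 8.599619 / (1 + 0.074000) = 8.007094

Answer: Modified duration = 8.0071


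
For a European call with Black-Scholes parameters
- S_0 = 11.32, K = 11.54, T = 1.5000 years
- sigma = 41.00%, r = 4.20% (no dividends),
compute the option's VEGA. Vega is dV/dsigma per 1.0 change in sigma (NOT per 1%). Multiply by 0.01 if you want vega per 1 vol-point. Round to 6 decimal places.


Answer: Vega = 5.223536

Derivation:
d1 = 0.3382024661; d2 = -0.1639429312
phi(d1) = 0.3767667485; exp(-qT) = 1.0000000000; exp(-rT) = 0.9389434737
Vega = S * exp(-qT) * phi(d1) * sqrt(T) = 11.3200 * 1.0000000000 * 0.3767667485 * 1.2247448714 = 5.223536


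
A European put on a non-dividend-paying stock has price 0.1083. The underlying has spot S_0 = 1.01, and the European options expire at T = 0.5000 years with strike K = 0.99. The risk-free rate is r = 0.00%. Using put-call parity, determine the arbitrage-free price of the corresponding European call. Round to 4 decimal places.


Put-call parity: C - P = S_0 * exp(-qT) - K * exp(-rT).
S_0 * exp(-qT) = 1.0100 * 1.00000000 = 1.01000000
K * exp(-rT) = 0.9900 * 1.00000000 = 0.99000000
C = P + S*exp(-qT) - K*exp(-rT)
C = 0.1083 + 1.01000000 - 0.99000000 = 0.1283

Answer: Call price = 0.1283


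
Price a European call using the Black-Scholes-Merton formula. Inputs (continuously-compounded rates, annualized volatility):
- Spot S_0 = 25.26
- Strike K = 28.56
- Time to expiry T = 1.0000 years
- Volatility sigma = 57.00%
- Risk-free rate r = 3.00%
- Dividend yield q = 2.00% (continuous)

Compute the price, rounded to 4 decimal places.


d1 = (ln(S/K) + (r - q + 0.5*sigma^2) * T) / (sigma * sqrt(T)) = 0.08713154
d2 = d1 - sigma * sqrt(T) = -0.48286846
exp(-rT) = 0.97044553; exp(-qT) = 0.98019867
C = S_0 * exp(-qT) * N(d1) - K * exp(-rT) * N(d2)
N(d1) = 0.53471652; N(d2) = 0.31459457
C = 25.2600 * 0.98019867 * 0.53471652 - 28.5600 * 0.97044553 * 0.31459457 = 4.5202

Answer: Price = 4.5202


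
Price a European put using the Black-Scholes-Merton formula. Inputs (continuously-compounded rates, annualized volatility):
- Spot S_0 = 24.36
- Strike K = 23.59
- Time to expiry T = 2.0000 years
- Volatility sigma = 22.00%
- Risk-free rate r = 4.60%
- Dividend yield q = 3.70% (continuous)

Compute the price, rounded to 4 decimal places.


d1 = (ln(S/K) + (r - q + 0.5*sigma^2) * T) / (sigma * sqrt(T)) = 0.31665382
d2 = d1 - sigma * sqrt(T) = 0.00552684
exp(-rT) = 0.91210515; exp(-qT) = 0.92867169
P = K * exp(-rT) * N(-d2) - S_0 * exp(-qT) * N(-d1)
N(-d1) = 0.37575314; N(-d2) = 0.49779512
P = 23.5900 * 0.91210515 * 0.49779512 - 24.3600 * 0.92867169 * 0.37575314 = 2.2104

Answer: Price = 2.2104


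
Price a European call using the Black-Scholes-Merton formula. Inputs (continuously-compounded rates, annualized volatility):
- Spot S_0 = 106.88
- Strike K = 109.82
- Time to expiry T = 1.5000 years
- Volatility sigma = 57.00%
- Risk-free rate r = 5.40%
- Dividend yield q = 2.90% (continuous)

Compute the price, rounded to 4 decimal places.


Answer: Price = 28.3176

Derivation:
d1 = (ln(S/K) + (r - q + 0.5*sigma^2) * T) / (sigma * sqrt(T)) = 0.36389827
d2 = d1 - sigma * sqrt(T) = -0.33420631
exp(-rT) = 0.92219369; exp(-qT) = 0.95743255
C = S_0 * exp(-qT) * N(d1) - K * exp(-rT) * N(d2)
N(d1) = 0.64203301; N(d2) = 0.36911194
C = 106.8800 * 0.95743255 * 0.64203301 - 109.8200 * 0.92219369 * 0.36911194 = 28.3176


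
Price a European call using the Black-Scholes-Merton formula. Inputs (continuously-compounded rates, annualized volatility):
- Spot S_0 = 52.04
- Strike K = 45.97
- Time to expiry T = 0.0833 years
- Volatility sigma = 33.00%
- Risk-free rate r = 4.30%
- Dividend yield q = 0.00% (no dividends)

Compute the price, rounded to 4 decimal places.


Answer: Price = 6.4286

Derivation:
d1 = (ln(S/K) + (r - q + 0.5*sigma^2) * T) / (sigma * sqrt(T)) = 1.38740067
d2 = d1 - sigma * sqrt(T) = 1.29215693
exp(-rT) = 0.99642451; exp(-qT) = 1.00000000
C = S_0 * exp(-qT) * N(d1) - K * exp(-rT) * N(d2)
N(d1) = 0.91734019; N(d2) = 0.90184860
C = 52.0400 * 1.00000000 * 0.91734019 - 45.9700 * 0.99642451 * 0.90184860 = 6.4286


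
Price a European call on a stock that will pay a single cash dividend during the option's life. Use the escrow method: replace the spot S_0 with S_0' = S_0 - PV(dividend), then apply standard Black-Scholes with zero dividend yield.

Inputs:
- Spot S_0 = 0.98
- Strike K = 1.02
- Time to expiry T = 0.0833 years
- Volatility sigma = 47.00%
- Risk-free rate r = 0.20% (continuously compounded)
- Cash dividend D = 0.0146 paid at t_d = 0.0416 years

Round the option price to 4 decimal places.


PV(D) = D * exp(-r * t_d) = 0.0146 * 0.99991680 = 0.01459879
S_0' = S_0 - PV(D) = 0.9800 - 0.01459879 = 0.96540121
d1 = (ln(S_0'/K) + (r + sigma^2/2)*T) / (sigma*sqrt(T)) = -0.33650557
d2 = d1 - sigma*sqrt(T) = -0.47215575
exp(-rT) = 0.99983341
N(d1) = 0.36824482; N(d2) = 0.31840781
C = S_0' * N(d1) - K * exp(-rT) * N(d2) = 0.96540121 * 0.36824482 - 1.0200 * 0.99983341 * 0.31840781 = 0.0308

Answer: Price = 0.0308


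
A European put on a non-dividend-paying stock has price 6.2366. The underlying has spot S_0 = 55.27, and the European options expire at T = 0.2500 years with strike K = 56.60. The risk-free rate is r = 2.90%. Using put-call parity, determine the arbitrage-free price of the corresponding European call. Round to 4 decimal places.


Answer: Call price = 5.3155

Derivation:
Put-call parity: C - P = S_0 * exp(-qT) - K * exp(-rT).
S_0 * exp(-qT) = 55.2700 * 1.00000000 = 55.27000000
K * exp(-rT) = 56.6000 * 0.99277622 = 56.19113393
C = P + S*exp(-qT) - K*exp(-rT)
C = 6.2366 + 55.27000000 - 56.19113393 = 5.3155


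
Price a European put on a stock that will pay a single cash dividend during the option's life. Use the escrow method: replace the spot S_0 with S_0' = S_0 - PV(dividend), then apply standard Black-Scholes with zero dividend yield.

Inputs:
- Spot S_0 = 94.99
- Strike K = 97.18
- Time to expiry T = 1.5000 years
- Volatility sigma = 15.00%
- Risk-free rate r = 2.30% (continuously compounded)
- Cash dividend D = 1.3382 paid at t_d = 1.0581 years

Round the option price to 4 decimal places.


Answer: Price = 6.9645

Derivation:
PV(D) = D * exp(-r * t_d) = 1.3382 * 0.97595744 = 1.30602625
S_0' = S_0 - PV(D) = 94.9900 - 1.30602625 = 93.68397375
d1 = (ln(S_0'/K) + (r + sigma^2/2)*T) / (sigma*sqrt(T)) = 0.08021920
d2 = d1 - sigma*sqrt(T) = -0.10349253
exp(-rT) = 0.96608834
N(-d1) = 0.46803146; N(-d2) = 0.54121396
P = K * exp(-rT) * N(-d2) - S_0' * N(-d1) = 97.1800 * 0.96608834 * 0.54121396 - 93.68397375 * 0.46803146 = 6.9645


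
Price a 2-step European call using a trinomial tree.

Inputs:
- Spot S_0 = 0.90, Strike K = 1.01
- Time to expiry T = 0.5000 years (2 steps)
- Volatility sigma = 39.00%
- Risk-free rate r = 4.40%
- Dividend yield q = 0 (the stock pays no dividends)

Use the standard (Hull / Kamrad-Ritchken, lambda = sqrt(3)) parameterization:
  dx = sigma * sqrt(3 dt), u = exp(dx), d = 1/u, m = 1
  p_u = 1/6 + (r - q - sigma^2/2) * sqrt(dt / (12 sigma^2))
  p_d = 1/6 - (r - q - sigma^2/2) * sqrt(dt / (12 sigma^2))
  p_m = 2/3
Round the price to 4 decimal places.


Answer: Price = V(0,0) = 0.0686

Derivation:
dt = T/N = 0.250000; dx = sigma*sqrt(3*dt) = 0.337750
u = exp(dx) = 1.401790; d = 1/u = 0.713374
p_u = 0.154805, p_m = 0.666667, p_d = 0.178528
Discount per step: exp(-r*dt) = 0.989060
Stock lattice S(k, j) with j the centered position index:
  k=0: S(0,+0) = 0.9000
  k=1: S(1,-1) = 0.6420; S(1,+0) = 0.9000; S(1,+1) = 1.2616
  k=2: S(2,-2) = 0.4580; S(2,-1) = 0.6420; S(2,+0) = 0.9000; S(2,+1) = 1.2616; S(2,+2) = 1.7685
Terminal payoffs V(N, j) = max(S_T - K, 0):
  V(2,-2) = 0.000000; V(2,-1) = 0.000000; V(2,+0) = 0.000000; V(2,+1) = 0.251611; V(2,+2) = 0.758513
Backward induction: V(k, j) = exp(-r*dt) * [p_u * V(k+1, j+1) + p_m * V(k+1, j) + p_d * V(k+1, j-1)]
  V(1,-1) = exp(-r*dt) * [p_u*0.000000 + p_m*0.000000 + p_d*0.000000] = 0.000000
  V(1,+0) = exp(-r*dt) * [p_u*0.251611 + p_m*0.000000 + p_d*0.000000] = 0.038525
  V(1,+1) = exp(-r*dt) * [p_u*0.758513 + p_m*0.251611 + p_d*0.000000] = 0.282043
  V(0,+0) = exp(-r*dt) * [p_u*0.282043 + p_m*0.038525 + p_d*0.000000] = 0.068586


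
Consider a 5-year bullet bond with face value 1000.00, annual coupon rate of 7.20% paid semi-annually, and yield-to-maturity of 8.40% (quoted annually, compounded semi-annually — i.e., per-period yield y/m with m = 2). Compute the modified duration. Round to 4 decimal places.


Answer: Modified duration = 4.0933

Derivation:
Coupon per period c = face * coupon_rate / m = 36.000000
Periods per year m = 2; per-period yield y/m = 0.042000
Number of cashflows N = 10
Cashflows (t years, CF_t, discount factor 1/(1+y/m)^(m*t), PV):
  t = 0.5000: CF_t = 36.000000, DF = 0.959693, PV = 34.548944
  t = 1.0000: CF_t = 36.000000, DF = 0.921010, PV = 33.156377
  t = 1.5000: CF_t = 36.000000, DF = 0.883887, PV = 31.819939
  t = 2.0000: CF_t = 36.000000, DF = 0.848260, PV = 30.537370
  t = 2.5000: CF_t = 36.000000, DF = 0.814069, PV = 29.306497
  t = 3.0000: CF_t = 36.000000, DF = 0.781257, PV = 28.125237
  t = 3.5000: CF_t = 36.000000, DF = 0.749766, PV = 26.991590
  t = 4.0000: CF_t = 36.000000, DF = 0.719545, PV = 25.903637
  t = 4.5000: CF_t = 36.000000, DF = 0.690543, PV = 24.859537
  t = 5.0000: CF_t = 1036.000000, DF = 0.662709, PV = 686.566432
Price P = sum_t PV_t = 951.815559
First compute Macaulay numerator sum_t t * PV_t:
  t * PV_t at t = 0.5000: 17.274472
  t * PV_t at t = 1.0000: 33.156377
  t * PV_t at t = 1.5000: 47.729909
  t * PV_t at t = 2.0000: 61.074739
  t * PV_t at t = 2.5000: 73.266242
  t * PV_t at t = 3.0000: 84.375710
  t * PV_t at t = 3.5000: 94.470565
  t * PV_t at t = 4.0000: 103.614549
  t * PV_t at t = 4.5000: 111.867915
  t * PV_t at t = 5.0000: 3432.832160
Macaulay duration D = 4059.662637 / 951.815559 = 4.265178
Modified duration = D / (1 + y/m) = 4.265178 / (1 + 0.042000) = 4.093261


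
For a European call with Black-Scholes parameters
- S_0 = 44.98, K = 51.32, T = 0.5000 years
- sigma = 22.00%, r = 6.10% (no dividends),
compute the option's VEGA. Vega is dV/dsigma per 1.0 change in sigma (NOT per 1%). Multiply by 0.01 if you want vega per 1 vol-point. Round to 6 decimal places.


d1 = -0.5738016815; d2 = -0.7293651734
phi(d1) = 0.3383877952; exp(-qT) = 1.0000000000; exp(-rT) = 0.9699604321
Vega = S * exp(-qT) * phi(d1) * sqrt(T) = 44.9800 * 1.0000000000 * 0.3383877952 * 0.7071067812 = 10.762648

Answer: Vega = 10.762648


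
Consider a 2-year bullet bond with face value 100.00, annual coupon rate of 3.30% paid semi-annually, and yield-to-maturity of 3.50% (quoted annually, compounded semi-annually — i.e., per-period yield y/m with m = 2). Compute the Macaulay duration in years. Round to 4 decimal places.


Answer: Macaulay duration = 1.9517 years

Derivation:
Coupon per period c = face * coupon_rate / m = 1.650000
Periods per year m = 2; per-period yield y/m = 0.017500
Number of cashflows N = 4
Cashflows (t years, CF_t, discount factor 1/(1+y/m)^(m*t), PV):
  t = 0.5000: CF_t = 1.650000, DF = 0.982801, PV = 1.621622
  t = 1.0000: CF_t = 1.650000, DF = 0.965898, PV = 1.593731
  t = 1.5000: CF_t = 1.650000, DF = 0.949285, PV = 1.566321
  t = 2.0000: CF_t = 101.650000, DF = 0.932959, PV = 94.835232
Price P = sum_t PV_t = 99.616906
Macaulay numerator sum_t t * PV_t:
  t * PV_t at t = 0.5000: 0.810811
  t * PV_t at t = 1.0000: 1.593731
  t * PV_t at t = 1.5000: 2.349481
  t * PV_t at t = 2.0000: 189.670464
Macaulay duration D = (sum_t t * PV_t) / P = 194.424487 / 99.616906 = 1.951722


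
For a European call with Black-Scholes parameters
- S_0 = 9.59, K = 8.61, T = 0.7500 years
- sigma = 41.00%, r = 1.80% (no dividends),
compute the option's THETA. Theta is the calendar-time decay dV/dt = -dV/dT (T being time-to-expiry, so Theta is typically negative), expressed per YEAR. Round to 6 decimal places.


Answer: Theta = -0.877872

Derivation:
d1 = 0.5191479278; d2 = 0.1640775122
phi(d1) = 0.3486468296; exp(-qT) = 1.0000000000; exp(-rT) = 0.9865907163
Theta = -S*exp(-qT)*phi(d1)*sigma/(2*sqrt(T)) - r*K*exp(-rT)*N(d2) + q*S*exp(-qT)*N(d1)
N(d1) = 0.6981712059; N(d2) = 0.5651649377; sqrt(T) = 0.8660254038
Term 1 = -9.5900 * 1.0000000000 * 0.3486468296 * 0.4100 / (2 * 0.8660254038) = -0.7914574234
Term 2 = -0.0180 * 8.6100 * 0.9865907163 * 0.5651649377 = -0.0864147528
Term 3 = 0 (no dividend yield, q = 0)
Theta = -0.7914574234 + (-0.0864147528) + (0.0000000000) = -0.877872


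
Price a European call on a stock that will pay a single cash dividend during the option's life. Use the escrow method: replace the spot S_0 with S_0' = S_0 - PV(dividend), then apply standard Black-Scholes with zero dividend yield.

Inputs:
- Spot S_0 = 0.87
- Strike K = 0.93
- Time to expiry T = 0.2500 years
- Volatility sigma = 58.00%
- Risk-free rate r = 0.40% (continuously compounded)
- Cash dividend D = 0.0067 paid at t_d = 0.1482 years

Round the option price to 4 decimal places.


Answer: Price = 0.0737

Derivation:
PV(D) = D * exp(-r * t_d) = 0.0067 * 0.99940738 = 0.00669603
S_0' = S_0 - PV(D) = 0.8700 - 0.00669603 = 0.86330397
d1 = (ln(S_0'/K) + (r + sigma^2/2)*T) / (sigma*sqrt(T)) = -0.10816459
d2 = d1 - sigma*sqrt(T) = -0.39816459
exp(-rT) = 0.99900050
N(d1) = 0.45693257; N(d2) = 0.34525443
C = S_0' * N(d1) - K * exp(-rT) * N(d2) = 0.86330397 * 0.45693257 - 0.9300 * 0.99900050 * 0.34525443 = 0.0737


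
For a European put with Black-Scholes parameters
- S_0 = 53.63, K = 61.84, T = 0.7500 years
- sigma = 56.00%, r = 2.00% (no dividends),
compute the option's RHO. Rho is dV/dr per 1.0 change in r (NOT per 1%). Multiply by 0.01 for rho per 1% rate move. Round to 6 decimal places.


Answer: Rho = -31.677190

Derivation:
d1 = -0.0202934316; d2 = -0.5052676577
phi(d1) = 0.3988601420; exp(-qT) = 1.0000000000; exp(-rT) = 0.9851119396
N(-d2) = 0.6933145722
Rho = -K*T*exp(-rT)*N(-d2) = -61.8400 * 0.7500 * 0.9851119396 * 0.6933145722 = -31.677190


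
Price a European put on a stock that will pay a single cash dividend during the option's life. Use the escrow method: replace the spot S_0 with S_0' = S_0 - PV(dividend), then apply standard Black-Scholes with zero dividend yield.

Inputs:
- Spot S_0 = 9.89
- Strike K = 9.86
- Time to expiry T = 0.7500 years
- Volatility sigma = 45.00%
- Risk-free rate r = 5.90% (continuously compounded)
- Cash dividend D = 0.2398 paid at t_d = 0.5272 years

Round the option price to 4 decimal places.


PV(D) = D * exp(-r * t_d) = 0.2398 * 0.96937398 = 0.23245588
S_0' = S_0 - PV(D) = 9.8900 - 0.23245588 = 9.65754412
d1 = (ln(S_0'/K) + (r + sigma^2/2)*T) / (sigma*sqrt(T)) = 0.25516499
d2 = d1 - sigma*sqrt(T) = -0.13454644
exp(-rT) = 0.95671475
N(-d1) = 0.39929783; N(-d2) = 0.55351475
P = K * exp(-rT) * N(-d2) - S_0' * N(-d1) = 9.8600 * 0.95671475 * 0.55351475 - 9.65754412 * 0.39929783 = 1.3652

Answer: Price = 1.3652


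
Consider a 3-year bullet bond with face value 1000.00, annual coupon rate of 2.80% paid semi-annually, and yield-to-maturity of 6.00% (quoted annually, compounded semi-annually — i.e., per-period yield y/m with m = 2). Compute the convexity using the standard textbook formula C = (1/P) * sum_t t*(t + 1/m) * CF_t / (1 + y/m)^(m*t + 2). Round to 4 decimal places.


Coupon per period c = face * coupon_rate / m = 14.000000
Periods per year m = 2; per-period yield y/m = 0.030000
Number of cashflows N = 6
Cashflows (t years, CF_t, discount factor 1/(1+y/m)^(m*t), PV):
  t = 0.5000: CF_t = 14.000000, DF = 0.970874, PV = 13.592233
  t = 1.0000: CF_t = 14.000000, DF = 0.942596, PV = 13.196343
  t = 1.5000: CF_t = 14.000000, DF = 0.915142, PV = 12.811983
  t = 2.0000: CF_t = 14.000000, DF = 0.888487, PV = 12.438819
  t = 2.5000: CF_t = 14.000000, DF = 0.862609, PV = 12.076523
  t = 3.0000: CF_t = 1014.000000, DF = 0.837484, PV = 849.209036
Price P = sum_t PV_t = 913.324937
Convexity numerator sum_t t*(t + 1/m) * CF_t / (1+y/m)^(m*t + 2):
  t = 0.5000: term = 6.405992
  t = 1.0000: term = 18.658228
  t = 1.5000: term = 36.229569
  t = 2.0000: term = 58.623898
  t = 2.5000: term = 85.374609
  t = 3.0000: term = 8404.840118
Convexity = (1/P) * sum = 8610.132413 / 913.324937 = 9.427239

Answer: Convexity = 9.4272


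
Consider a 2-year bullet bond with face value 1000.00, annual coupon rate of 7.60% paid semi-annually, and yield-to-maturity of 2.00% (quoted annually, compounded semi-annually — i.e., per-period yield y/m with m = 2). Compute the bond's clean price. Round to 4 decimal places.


Coupon per period c = face * coupon_rate / m = 38.000000
Periods per year m = 2; per-period yield y/m = 0.010000
Number of cashflows N = 4
Cashflows (t years, CF_t, discount factor 1/(1+y/m)^(m*t), PV):
  t = 0.5000: CF_t = 38.000000, DF = 0.990099, PV = 37.623762
  t = 1.0000: CF_t = 38.000000, DF = 0.980296, PV = 37.251250
  t = 1.5000: CF_t = 38.000000, DF = 0.970590, PV = 36.882426
  t = 2.0000: CF_t = 1038.000000, DF = 0.960980, PV = 997.497598
Price P = sum_t PV_t = 1109.255035

Answer: Price = 1109.2550


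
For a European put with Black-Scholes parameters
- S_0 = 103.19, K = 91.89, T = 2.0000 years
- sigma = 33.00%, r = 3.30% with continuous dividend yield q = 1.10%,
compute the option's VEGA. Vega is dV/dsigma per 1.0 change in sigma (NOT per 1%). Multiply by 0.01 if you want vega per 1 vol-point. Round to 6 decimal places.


Answer: Vega = 48.242362

Derivation:
d1 = 0.5761414764; d2 = 0.1094510008
phi(d1) = 0.3379328629; exp(-qT) = 0.9782402351; exp(-rT) = 0.9361308643
Vega = S * exp(-qT) * phi(d1) * sqrt(T) = 103.1900 * 0.9782402351 * 0.3379328629 * 1.4142135624 = 48.242362


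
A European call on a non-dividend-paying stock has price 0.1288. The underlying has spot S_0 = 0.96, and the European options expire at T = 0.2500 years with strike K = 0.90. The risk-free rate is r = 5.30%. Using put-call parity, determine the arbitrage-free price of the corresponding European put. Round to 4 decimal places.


Put-call parity: C - P = S_0 * exp(-qT) - K * exp(-rT).
S_0 * exp(-qT) = 0.9600 * 1.00000000 = 0.96000000
K * exp(-rT) = 0.9000 * 0.98683739 = 0.88815366
P = C - S*exp(-qT) + K*exp(-rT)
P = 0.1288 - 0.96000000 + 0.88815366 = 0.0570

Answer: Put price = 0.0570


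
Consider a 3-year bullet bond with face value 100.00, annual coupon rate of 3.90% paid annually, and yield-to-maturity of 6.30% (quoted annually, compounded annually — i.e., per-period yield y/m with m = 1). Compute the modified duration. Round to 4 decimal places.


Answer: Modified duration = 2.7138

Derivation:
Coupon per period c = face * coupon_rate / m = 3.900000
Periods per year m = 1; per-period yield y/m = 0.063000
Number of cashflows N = 3
Cashflows (t years, CF_t, discount factor 1/(1+y/m)^(m*t), PV):
  t = 1.0000: CF_t = 3.900000, DF = 0.940734, PV = 3.668862
  t = 2.0000: CF_t = 3.900000, DF = 0.884980, PV = 3.451422
  t = 3.0000: CF_t = 103.900000, DF = 0.832531, PV = 86.499930
Price P = sum_t PV_t = 93.620213
First compute Macaulay numerator sum_t t * PV_t:
  t * PV_t at t = 1.0000: 3.668862
  t * PV_t at t = 2.0000: 6.902844
  t * PV_t at t = 3.0000: 259.499789
Macaulay duration D = 270.071495 / 93.620213 = 2.884756
Modified duration = D / (1 + y/m) = 2.884756 / (1 + 0.063000) = 2.713788


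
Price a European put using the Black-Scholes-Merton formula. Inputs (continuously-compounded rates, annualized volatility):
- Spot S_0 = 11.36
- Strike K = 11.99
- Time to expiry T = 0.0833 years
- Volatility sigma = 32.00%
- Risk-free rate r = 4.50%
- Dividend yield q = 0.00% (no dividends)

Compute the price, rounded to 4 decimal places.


d1 = (ln(S/K) + (r - q + 0.5*sigma^2) * T) / (sigma * sqrt(T)) = -0.49764299
d2 = d1 - sigma * sqrt(T) = -0.59000056
exp(-rT) = 0.99625852; exp(-qT) = 1.00000000
P = K * exp(-rT) * N(-d2) - S_0 * exp(-qT) * N(-d1)
N(-d1) = 0.69063215; N(-d2) = 0.72240486
P = 11.9900 * 0.99625852 * 0.72240486 - 11.3600 * 1.00000000 * 0.69063215 = 0.7836

Answer: Price = 0.7836
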